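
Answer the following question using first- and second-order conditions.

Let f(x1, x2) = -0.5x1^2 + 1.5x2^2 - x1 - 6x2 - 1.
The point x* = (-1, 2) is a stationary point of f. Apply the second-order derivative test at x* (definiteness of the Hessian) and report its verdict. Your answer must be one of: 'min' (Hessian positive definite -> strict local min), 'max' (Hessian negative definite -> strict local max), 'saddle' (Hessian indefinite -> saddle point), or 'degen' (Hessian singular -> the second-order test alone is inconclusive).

Compute the Hessian H = grad^2 f:
  H = [[-1, 0], [0, 3]]
Verify stationarity: grad f(x*) = H x* + g = (0, 0).
Eigenvalues of H: -1, 3.
Eigenvalues have mixed signs, so H is indefinite -> x* is a saddle point.

saddle


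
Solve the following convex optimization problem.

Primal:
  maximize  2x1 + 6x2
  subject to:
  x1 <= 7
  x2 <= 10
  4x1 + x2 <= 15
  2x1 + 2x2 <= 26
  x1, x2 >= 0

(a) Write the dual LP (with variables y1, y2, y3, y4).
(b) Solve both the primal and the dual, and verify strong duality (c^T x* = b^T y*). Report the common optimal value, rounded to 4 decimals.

The standard primal-dual pair for 'max c^T x s.t. A x <= b, x >= 0' is:
  Dual:  min b^T y  s.t.  A^T y >= c,  y >= 0.

So the dual LP is:
  minimize  7y1 + 10y2 + 15y3 + 26y4
  subject to:
    y1 + 4y3 + 2y4 >= 2
    y2 + y3 + 2y4 >= 6
    y1, y2, y3, y4 >= 0

Solving the primal: x* = (1.25, 10).
  primal value c^T x* = 62.5.
Solving the dual: y* = (0, 5.5, 0.5, 0).
  dual value b^T y* = 62.5.
Strong duality: c^T x* = b^T y*. Confirmed.

62.5


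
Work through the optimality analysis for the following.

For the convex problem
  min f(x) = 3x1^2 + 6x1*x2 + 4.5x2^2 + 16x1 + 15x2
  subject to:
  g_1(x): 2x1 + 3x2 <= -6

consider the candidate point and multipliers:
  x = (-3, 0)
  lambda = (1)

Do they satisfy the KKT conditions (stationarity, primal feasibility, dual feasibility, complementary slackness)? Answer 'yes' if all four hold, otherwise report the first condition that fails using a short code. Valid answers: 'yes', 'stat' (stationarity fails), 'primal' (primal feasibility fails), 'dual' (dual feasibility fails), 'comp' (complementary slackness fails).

Gradient of f: grad f(x) = Q x + c = (-2, -3)
Constraint values g_i(x) = a_i^T x - b_i:
  g_1((-3, 0)) = 0
Stationarity residual: grad f(x) + sum_i lambda_i a_i = (0, 0)
  -> stationarity OK
Primal feasibility (all g_i <= 0): OK
Dual feasibility (all lambda_i >= 0): OK
Complementary slackness (lambda_i * g_i(x) = 0 for all i): OK

Verdict: yes, KKT holds.

yes


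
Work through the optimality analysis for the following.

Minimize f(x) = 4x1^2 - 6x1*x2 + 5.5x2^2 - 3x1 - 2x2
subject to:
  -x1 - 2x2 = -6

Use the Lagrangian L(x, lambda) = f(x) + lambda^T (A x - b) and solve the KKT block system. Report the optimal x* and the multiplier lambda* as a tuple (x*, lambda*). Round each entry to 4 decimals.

Form the Lagrangian:
  L(x, lambda) = (1/2) x^T Q x + c^T x + lambda^T (A x - b)
Stationarity (grad_x L = 0): Q x + c + A^T lambda = 0.
Primal feasibility: A x = b.

This gives the KKT block system:
  [ Q   A^T ] [ x     ]   [-c ]
  [ A    0  ] [ lambda ] = [ b ]

Solving the linear system:
  x*      = (2.1791, 1.9104)
  lambda* = (2.9701)
  f(x*)   = 3.7313

x* = (2.1791, 1.9104), lambda* = (2.9701)


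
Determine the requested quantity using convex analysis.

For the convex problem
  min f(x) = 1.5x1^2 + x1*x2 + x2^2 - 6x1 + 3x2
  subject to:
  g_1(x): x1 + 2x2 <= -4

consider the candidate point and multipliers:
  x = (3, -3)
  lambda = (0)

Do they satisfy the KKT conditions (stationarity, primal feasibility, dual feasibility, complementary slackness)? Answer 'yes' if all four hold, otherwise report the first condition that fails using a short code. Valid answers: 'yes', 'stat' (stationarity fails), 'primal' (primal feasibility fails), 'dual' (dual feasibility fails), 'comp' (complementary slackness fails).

Gradient of f: grad f(x) = Q x + c = (0, 0)
Constraint values g_i(x) = a_i^T x - b_i:
  g_1((3, -3)) = 1
Stationarity residual: grad f(x) + sum_i lambda_i a_i = (0, 0)
  -> stationarity OK
Primal feasibility (all g_i <= 0): FAILS
Dual feasibility (all lambda_i >= 0): OK
Complementary slackness (lambda_i * g_i(x) = 0 for all i): OK

Verdict: the first failing condition is primal_feasibility -> primal.

primal


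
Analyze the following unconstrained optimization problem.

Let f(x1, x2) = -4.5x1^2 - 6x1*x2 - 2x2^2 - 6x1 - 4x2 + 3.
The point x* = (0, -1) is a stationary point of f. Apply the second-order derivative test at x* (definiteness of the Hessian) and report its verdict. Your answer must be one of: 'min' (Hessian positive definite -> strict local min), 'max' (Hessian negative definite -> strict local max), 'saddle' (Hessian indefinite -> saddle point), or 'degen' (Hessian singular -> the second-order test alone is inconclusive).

Compute the Hessian H = grad^2 f:
  H = [[-9, -6], [-6, -4]]
Verify stationarity: grad f(x*) = H x* + g = (0, 0).
Eigenvalues of H: -13, 0.
H has a zero eigenvalue (singular; negative semidefinite but not definite), so H is neither positive definite, negative definite, nor indefinite. The second-order test alone is inconclusive -> degen.
(Indeed, f is constant along the null direction of H through x*, so x* is not a strict local extremum.)

degen


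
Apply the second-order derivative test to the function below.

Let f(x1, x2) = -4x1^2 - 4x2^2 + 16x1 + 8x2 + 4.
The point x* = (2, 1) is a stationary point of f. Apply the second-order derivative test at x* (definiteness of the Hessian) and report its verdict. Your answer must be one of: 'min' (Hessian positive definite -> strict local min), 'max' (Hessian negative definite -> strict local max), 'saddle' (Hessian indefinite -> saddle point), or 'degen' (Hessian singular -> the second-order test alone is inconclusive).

Compute the Hessian H = grad^2 f:
  H = [[-8, 0], [0, -8]]
Verify stationarity: grad f(x*) = H x* + g = (0, 0).
Eigenvalues of H: -8, -8.
Both eigenvalues < 0, so H is negative definite -> x* is a strict local max.

max


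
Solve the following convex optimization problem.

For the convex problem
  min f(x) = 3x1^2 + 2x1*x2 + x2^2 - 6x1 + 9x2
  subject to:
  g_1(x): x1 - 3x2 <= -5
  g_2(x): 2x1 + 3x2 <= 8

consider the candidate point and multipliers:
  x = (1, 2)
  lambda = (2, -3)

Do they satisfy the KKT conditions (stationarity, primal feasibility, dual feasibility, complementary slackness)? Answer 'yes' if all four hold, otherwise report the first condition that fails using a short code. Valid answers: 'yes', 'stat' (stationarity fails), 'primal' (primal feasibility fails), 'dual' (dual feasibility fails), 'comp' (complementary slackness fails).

Gradient of f: grad f(x) = Q x + c = (4, 15)
Constraint values g_i(x) = a_i^T x - b_i:
  g_1((1, 2)) = 0
  g_2((1, 2)) = 0
Stationarity residual: grad f(x) + sum_i lambda_i a_i = (0, 0)
  -> stationarity OK
Primal feasibility (all g_i <= 0): OK
Dual feasibility (all lambda_i >= 0): FAILS
Complementary slackness (lambda_i * g_i(x) = 0 for all i): OK

Verdict: the first failing condition is dual_feasibility -> dual.

dual


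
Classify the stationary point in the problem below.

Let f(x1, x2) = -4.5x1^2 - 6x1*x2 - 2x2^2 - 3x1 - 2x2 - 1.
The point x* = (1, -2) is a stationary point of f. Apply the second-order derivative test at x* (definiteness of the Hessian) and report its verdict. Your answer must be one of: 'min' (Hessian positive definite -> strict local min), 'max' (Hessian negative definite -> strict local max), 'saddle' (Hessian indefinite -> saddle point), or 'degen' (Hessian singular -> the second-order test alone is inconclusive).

Compute the Hessian H = grad^2 f:
  H = [[-9, -6], [-6, -4]]
Verify stationarity: grad f(x*) = H x* + g = (0, 0).
Eigenvalues of H: -13, 0.
H has a zero eigenvalue (singular; negative semidefinite but not definite), so H is neither positive definite, negative definite, nor indefinite. The second-order test alone is inconclusive -> degen.
(Indeed, f is constant along the null direction of H through x*, so x* is not a strict local extremum.)

degen


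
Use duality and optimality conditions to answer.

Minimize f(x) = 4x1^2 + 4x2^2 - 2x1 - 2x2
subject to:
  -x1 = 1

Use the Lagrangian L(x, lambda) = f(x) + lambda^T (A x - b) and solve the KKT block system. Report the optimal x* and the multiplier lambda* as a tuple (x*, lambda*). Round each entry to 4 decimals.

Form the Lagrangian:
  L(x, lambda) = (1/2) x^T Q x + c^T x + lambda^T (A x - b)
Stationarity (grad_x L = 0): Q x + c + A^T lambda = 0.
Primal feasibility: A x = b.

This gives the KKT block system:
  [ Q   A^T ] [ x     ]   [-c ]
  [ A    0  ] [ lambda ] = [ b ]

Solving the linear system:
  x*      = (-1, 0.25)
  lambda* = (-10)
  f(x*)   = 5.75

x* = (-1, 0.25), lambda* = (-10)


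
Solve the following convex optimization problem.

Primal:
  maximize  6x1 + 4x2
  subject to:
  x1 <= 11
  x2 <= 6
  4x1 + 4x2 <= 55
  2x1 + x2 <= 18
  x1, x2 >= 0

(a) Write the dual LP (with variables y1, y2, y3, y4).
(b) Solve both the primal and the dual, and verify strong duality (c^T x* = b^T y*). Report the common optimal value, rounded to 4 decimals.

The standard primal-dual pair for 'max c^T x s.t. A x <= b, x >= 0' is:
  Dual:  min b^T y  s.t.  A^T y >= c,  y >= 0.

So the dual LP is:
  minimize  11y1 + 6y2 + 55y3 + 18y4
  subject to:
    y1 + 4y3 + 2y4 >= 6
    y2 + 4y3 + y4 >= 4
    y1, y2, y3, y4 >= 0

Solving the primal: x* = (6, 6).
  primal value c^T x* = 60.
Solving the dual: y* = (0, 1, 0, 3).
  dual value b^T y* = 60.
Strong duality: c^T x* = b^T y*. Confirmed.

60


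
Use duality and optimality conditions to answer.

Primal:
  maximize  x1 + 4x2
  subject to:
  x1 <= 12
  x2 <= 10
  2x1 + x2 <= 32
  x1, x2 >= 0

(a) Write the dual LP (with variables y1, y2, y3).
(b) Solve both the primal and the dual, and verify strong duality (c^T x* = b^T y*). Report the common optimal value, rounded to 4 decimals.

The standard primal-dual pair for 'max c^T x s.t. A x <= b, x >= 0' is:
  Dual:  min b^T y  s.t.  A^T y >= c,  y >= 0.

So the dual LP is:
  minimize  12y1 + 10y2 + 32y3
  subject to:
    y1 + 2y3 >= 1
    y2 + y3 >= 4
    y1, y2, y3 >= 0

Solving the primal: x* = (11, 10).
  primal value c^T x* = 51.
Solving the dual: y* = (0, 3.5, 0.5).
  dual value b^T y* = 51.
Strong duality: c^T x* = b^T y*. Confirmed.

51


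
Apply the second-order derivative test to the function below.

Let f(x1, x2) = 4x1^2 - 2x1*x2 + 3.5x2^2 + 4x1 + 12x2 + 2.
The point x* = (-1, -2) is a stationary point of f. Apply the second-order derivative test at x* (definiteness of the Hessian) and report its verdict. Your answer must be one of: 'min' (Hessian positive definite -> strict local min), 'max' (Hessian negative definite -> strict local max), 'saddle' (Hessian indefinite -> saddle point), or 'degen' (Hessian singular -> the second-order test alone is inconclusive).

Compute the Hessian H = grad^2 f:
  H = [[8, -2], [-2, 7]]
Verify stationarity: grad f(x*) = H x* + g = (0, 0).
Eigenvalues of H: 5.4384, 9.5616.
Both eigenvalues > 0, so H is positive definite -> x* is a strict local min.

min


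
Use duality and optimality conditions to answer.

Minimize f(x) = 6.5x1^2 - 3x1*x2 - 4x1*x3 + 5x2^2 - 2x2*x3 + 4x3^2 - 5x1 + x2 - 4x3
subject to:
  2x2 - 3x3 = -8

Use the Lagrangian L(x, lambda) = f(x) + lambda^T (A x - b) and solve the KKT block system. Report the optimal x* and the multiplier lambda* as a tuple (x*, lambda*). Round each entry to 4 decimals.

Form the Lagrangian:
  L(x, lambda) = (1/2) x^T Q x + c^T x + lambda^T (A x - b)
Stationarity (grad_x L = 0): Q x + c + A^T lambda = 0.
Primal feasibility: A x = b.

This gives the KKT block system:
  [ Q   A^T ] [ x     ]   [-c ]
  [ A    0  ] [ lambda ] = [ b ]

Solving the linear system:
  x*      = (1.1848, -0.0467, 2.6355)
  lambda* = (4.1462)
  f(x*)   = 8.3284

x* = (1.1848, -0.0467, 2.6355), lambda* = (4.1462)


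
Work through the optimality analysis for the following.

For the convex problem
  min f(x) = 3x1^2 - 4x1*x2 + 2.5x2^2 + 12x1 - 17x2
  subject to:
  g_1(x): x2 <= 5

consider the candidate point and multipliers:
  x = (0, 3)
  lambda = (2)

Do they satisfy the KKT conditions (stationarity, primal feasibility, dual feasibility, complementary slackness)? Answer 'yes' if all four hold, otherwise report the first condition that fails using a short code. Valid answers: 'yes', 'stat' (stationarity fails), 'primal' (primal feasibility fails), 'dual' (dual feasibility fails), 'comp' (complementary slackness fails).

Gradient of f: grad f(x) = Q x + c = (0, -2)
Constraint values g_i(x) = a_i^T x - b_i:
  g_1((0, 3)) = -2
Stationarity residual: grad f(x) + sum_i lambda_i a_i = (0, 0)
  -> stationarity OK
Primal feasibility (all g_i <= 0): OK
Dual feasibility (all lambda_i >= 0): OK
Complementary slackness (lambda_i * g_i(x) = 0 for all i): FAILS

Verdict: the first failing condition is complementary_slackness -> comp.

comp


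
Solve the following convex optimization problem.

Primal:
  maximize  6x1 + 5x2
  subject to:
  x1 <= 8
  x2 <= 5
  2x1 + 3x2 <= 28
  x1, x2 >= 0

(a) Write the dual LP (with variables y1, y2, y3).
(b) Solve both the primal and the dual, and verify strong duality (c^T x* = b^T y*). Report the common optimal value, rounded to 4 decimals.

The standard primal-dual pair for 'max c^T x s.t. A x <= b, x >= 0' is:
  Dual:  min b^T y  s.t.  A^T y >= c,  y >= 0.

So the dual LP is:
  minimize  8y1 + 5y2 + 28y3
  subject to:
    y1 + 2y3 >= 6
    y2 + 3y3 >= 5
    y1, y2, y3 >= 0

Solving the primal: x* = (8, 4).
  primal value c^T x* = 68.
Solving the dual: y* = (2.6667, 0, 1.6667).
  dual value b^T y* = 68.
Strong duality: c^T x* = b^T y*. Confirmed.

68


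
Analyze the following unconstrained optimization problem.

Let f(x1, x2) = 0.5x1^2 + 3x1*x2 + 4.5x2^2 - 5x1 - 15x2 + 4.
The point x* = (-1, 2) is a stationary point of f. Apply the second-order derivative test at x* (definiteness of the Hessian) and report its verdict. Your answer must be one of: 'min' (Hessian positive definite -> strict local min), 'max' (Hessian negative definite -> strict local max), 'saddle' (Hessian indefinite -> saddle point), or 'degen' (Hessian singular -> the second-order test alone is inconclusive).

Compute the Hessian H = grad^2 f:
  H = [[1, 3], [3, 9]]
Verify stationarity: grad f(x*) = H x* + g = (0, 0).
Eigenvalues of H: 0, 10.
H has a zero eigenvalue (singular; positive semidefinite but not definite), so H is neither positive definite, negative definite, nor indefinite. The second-order test alone is inconclusive -> degen.
(Indeed, f is constant along the null direction of H through x*, so x* is not a strict local extremum.)

degen


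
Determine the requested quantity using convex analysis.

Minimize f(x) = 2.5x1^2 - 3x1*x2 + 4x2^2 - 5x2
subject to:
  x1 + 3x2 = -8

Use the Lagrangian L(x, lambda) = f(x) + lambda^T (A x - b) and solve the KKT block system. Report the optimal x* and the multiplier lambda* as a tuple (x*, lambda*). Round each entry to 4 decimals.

Form the Lagrangian:
  L(x, lambda) = (1/2) x^T Q x + c^T x + lambda^T (A x - b)
Stationarity (grad_x L = 0): Q x + c + A^T lambda = 0.
Primal feasibility: A x = b.

This gives the KKT block system:
  [ Q   A^T ] [ x     ]   [-c ]
  [ A    0  ] [ lambda ] = [ b ]

Solving the linear system:
  x*      = (-2.1268, -1.9577)
  lambda* = (4.7606)
  f(x*)   = 23.9366

x* = (-2.1268, -1.9577), lambda* = (4.7606)


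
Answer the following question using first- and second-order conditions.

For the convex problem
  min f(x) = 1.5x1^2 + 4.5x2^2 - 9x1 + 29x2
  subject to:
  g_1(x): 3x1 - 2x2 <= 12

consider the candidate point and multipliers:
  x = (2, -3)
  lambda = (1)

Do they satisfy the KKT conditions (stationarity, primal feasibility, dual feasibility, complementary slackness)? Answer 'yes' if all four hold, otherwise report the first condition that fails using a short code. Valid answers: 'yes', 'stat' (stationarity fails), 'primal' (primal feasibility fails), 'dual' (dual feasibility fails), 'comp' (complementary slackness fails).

Gradient of f: grad f(x) = Q x + c = (-3, 2)
Constraint values g_i(x) = a_i^T x - b_i:
  g_1((2, -3)) = 0
Stationarity residual: grad f(x) + sum_i lambda_i a_i = (0, 0)
  -> stationarity OK
Primal feasibility (all g_i <= 0): OK
Dual feasibility (all lambda_i >= 0): OK
Complementary slackness (lambda_i * g_i(x) = 0 for all i): OK

Verdict: yes, KKT holds.

yes


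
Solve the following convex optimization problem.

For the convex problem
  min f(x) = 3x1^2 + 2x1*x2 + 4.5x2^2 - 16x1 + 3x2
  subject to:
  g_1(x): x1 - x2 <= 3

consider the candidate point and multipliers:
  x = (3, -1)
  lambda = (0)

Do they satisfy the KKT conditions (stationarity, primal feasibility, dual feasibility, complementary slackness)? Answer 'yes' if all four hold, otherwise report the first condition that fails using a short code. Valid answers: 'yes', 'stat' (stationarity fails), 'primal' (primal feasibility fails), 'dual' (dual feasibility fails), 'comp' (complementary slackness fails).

Gradient of f: grad f(x) = Q x + c = (0, 0)
Constraint values g_i(x) = a_i^T x - b_i:
  g_1((3, -1)) = 1
Stationarity residual: grad f(x) + sum_i lambda_i a_i = (0, 0)
  -> stationarity OK
Primal feasibility (all g_i <= 0): FAILS
Dual feasibility (all lambda_i >= 0): OK
Complementary slackness (lambda_i * g_i(x) = 0 for all i): OK

Verdict: the first failing condition is primal_feasibility -> primal.

primal


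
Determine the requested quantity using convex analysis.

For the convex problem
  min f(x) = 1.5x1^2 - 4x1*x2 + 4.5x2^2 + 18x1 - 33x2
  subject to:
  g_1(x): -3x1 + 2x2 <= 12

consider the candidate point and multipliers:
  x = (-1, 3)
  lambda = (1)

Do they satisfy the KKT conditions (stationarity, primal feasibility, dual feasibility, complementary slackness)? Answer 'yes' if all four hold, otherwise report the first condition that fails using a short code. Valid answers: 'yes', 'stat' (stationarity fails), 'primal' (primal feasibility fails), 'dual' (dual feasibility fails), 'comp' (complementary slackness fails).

Gradient of f: grad f(x) = Q x + c = (3, -2)
Constraint values g_i(x) = a_i^T x - b_i:
  g_1((-1, 3)) = -3
Stationarity residual: grad f(x) + sum_i lambda_i a_i = (0, 0)
  -> stationarity OK
Primal feasibility (all g_i <= 0): OK
Dual feasibility (all lambda_i >= 0): OK
Complementary slackness (lambda_i * g_i(x) = 0 for all i): FAILS

Verdict: the first failing condition is complementary_slackness -> comp.

comp


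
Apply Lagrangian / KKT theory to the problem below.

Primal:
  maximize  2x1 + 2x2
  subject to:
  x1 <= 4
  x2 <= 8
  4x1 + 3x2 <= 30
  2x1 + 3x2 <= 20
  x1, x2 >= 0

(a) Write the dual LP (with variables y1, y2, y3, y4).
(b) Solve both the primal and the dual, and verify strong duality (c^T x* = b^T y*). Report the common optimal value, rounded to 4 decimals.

The standard primal-dual pair for 'max c^T x s.t. A x <= b, x >= 0' is:
  Dual:  min b^T y  s.t.  A^T y >= c,  y >= 0.

So the dual LP is:
  minimize  4y1 + 8y2 + 30y3 + 20y4
  subject to:
    y1 + 4y3 + 2y4 >= 2
    y2 + 3y3 + 3y4 >= 2
    y1, y2, y3, y4 >= 0

Solving the primal: x* = (4, 4).
  primal value c^T x* = 16.
Solving the dual: y* = (0.6667, 0, 0, 0.6667).
  dual value b^T y* = 16.
Strong duality: c^T x* = b^T y*. Confirmed.

16


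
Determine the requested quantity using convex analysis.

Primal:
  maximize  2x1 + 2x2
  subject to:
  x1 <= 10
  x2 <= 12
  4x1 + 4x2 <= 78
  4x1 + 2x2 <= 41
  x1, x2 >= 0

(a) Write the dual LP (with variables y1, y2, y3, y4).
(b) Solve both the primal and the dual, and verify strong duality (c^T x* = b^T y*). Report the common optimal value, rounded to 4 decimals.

The standard primal-dual pair for 'max c^T x s.t. A x <= b, x >= 0' is:
  Dual:  min b^T y  s.t.  A^T y >= c,  y >= 0.

So the dual LP is:
  minimize  10y1 + 12y2 + 78y3 + 41y4
  subject to:
    y1 + 4y3 + 4y4 >= 2
    y2 + 4y3 + 2y4 >= 2
    y1, y2, y3, y4 >= 0

Solving the primal: x* = (4.25, 12).
  primal value c^T x* = 32.5.
Solving the dual: y* = (0, 1, 0, 0.5).
  dual value b^T y* = 32.5.
Strong duality: c^T x* = b^T y*. Confirmed.

32.5


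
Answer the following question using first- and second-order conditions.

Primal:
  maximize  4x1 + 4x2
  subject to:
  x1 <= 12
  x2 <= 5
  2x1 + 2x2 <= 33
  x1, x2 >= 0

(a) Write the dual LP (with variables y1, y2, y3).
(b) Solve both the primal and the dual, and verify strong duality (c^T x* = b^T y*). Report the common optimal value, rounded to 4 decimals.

The standard primal-dual pair for 'max c^T x s.t. A x <= b, x >= 0' is:
  Dual:  min b^T y  s.t.  A^T y >= c,  y >= 0.

So the dual LP is:
  minimize  12y1 + 5y2 + 33y3
  subject to:
    y1 + 2y3 >= 4
    y2 + 2y3 >= 4
    y1, y2, y3 >= 0

Solving the primal: x* = (11.5, 5).
  primal value c^T x* = 66.
Solving the dual: y* = (0, 0, 2).
  dual value b^T y* = 66.
Strong duality: c^T x* = b^T y*. Confirmed.

66


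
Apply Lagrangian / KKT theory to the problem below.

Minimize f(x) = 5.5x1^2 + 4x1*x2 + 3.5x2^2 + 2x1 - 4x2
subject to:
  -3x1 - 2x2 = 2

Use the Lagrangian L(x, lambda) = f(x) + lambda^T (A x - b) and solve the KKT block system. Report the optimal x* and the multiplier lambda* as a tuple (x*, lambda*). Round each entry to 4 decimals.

Form the Lagrangian:
  L(x, lambda) = (1/2) x^T Q x + c^T x + lambda^T (A x - b)
Stationarity (grad_x L = 0): Q x + c + A^T lambda = 0.
Primal feasibility: A x = b.

This gives the KKT block system:
  [ Q   A^T ] [ x     ]   [-c ]
  [ A    0  ] [ lambda ] = [ b ]

Solving the linear system:
  x*      = (-0.9831, 0.4746)
  lambda* = (-2.3051)
  f(x*)   = 0.3729

x* = (-0.9831, 0.4746), lambda* = (-2.3051)


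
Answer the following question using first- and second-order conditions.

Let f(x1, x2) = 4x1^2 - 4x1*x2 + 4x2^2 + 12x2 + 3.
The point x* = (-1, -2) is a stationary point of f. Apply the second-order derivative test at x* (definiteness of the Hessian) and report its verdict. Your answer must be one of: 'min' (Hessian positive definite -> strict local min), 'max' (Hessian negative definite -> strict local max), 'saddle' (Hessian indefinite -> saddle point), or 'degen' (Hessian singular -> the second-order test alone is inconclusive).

Compute the Hessian H = grad^2 f:
  H = [[8, -4], [-4, 8]]
Verify stationarity: grad f(x*) = H x* + g = (0, 0).
Eigenvalues of H: 4, 12.
Both eigenvalues > 0, so H is positive definite -> x* is a strict local min.

min


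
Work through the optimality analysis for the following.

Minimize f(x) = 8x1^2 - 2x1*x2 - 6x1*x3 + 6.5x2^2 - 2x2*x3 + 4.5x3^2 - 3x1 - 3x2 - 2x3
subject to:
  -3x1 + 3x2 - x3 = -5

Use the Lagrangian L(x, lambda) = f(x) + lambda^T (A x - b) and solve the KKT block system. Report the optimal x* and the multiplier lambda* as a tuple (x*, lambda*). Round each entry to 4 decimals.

Form the Lagrangian:
  L(x, lambda) = (1/2) x^T Q x + c^T x + lambda^T (A x - b)
Stationarity (grad_x L = 0): Q x + c + A^T lambda = 0.
Primal feasibility: A x = b.

This gives the KKT block system:
  [ Q   A^T ] [ x     ]   [-c ]
  [ A    0  ] [ lambda ] = [ b ]

Solving the linear system:
  x*      = (1.2036, -0.0202, 1.3285)
  lambda* = (2.7757)
  f(x*)   = 3.8355

x* = (1.2036, -0.0202, 1.3285), lambda* = (2.7757)


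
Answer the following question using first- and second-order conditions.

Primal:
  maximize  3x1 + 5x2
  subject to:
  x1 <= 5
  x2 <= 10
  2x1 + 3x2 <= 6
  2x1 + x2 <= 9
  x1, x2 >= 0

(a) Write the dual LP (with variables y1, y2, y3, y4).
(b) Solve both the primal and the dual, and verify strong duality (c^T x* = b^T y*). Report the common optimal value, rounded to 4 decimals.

The standard primal-dual pair for 'max c^T x s.t. A x <= b, x >= 0' is:
  Dual:  min b^T y  s.t.  A^T y >= c,  y >= 0.

So the dual LP is:
  minimize  5y1 + 10y2 + 6y3 + 9y4
  subject to:
    y1 + 2y3 + 2y4 >= 3
    y2 + 3y3 + y4 >= 5
    y1, y2, y3, y4 >= 0

Solving the primal: x* = (0, 2).
  primal value c^T x* = 10.
Solving the dual: y* = (0, 0, 1.6667, 0).
  dual value b^T y* = 10.
Strong duality: c^T x* = b^T y*. Confirmed.

10


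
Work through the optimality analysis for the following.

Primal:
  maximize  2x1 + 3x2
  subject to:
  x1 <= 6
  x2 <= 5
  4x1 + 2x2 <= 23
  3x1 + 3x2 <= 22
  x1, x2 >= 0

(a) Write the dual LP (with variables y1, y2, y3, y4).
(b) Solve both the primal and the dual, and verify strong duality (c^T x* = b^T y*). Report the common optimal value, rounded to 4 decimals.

The standard primal-dual pair for 'max c^T x s.t. A x <= b, x >= 0' is:
  Dual:  min b^T y  s.t.  A^T y >= c,  y >= 0.

So the dual LP is:
  minimize  6y1 + 5y2 + 23y3 + 22y4
  subject to:
    y1 + 4y3 + 3y4 >= 2
    y2 + 2y3 + 3y4 >= 3
    y1, y2, y3, y4 >= 0

Solving the primal: x* = (2.3333, 5).
  primal value c^T x* = 19.6667.
Solving the dual: y* = (0, 1, 0, 0.6667).
  dual value b^T y* = 19.6667.
Strong duality: c^T x* = b^T y*. Confirmed.

19.6667


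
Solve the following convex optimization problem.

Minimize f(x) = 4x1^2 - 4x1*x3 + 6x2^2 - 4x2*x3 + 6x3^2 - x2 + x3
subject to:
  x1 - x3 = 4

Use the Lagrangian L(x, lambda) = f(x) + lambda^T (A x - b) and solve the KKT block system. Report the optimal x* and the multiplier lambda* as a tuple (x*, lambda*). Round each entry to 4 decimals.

Form the Lagrangian:
  L(x, lambda) = (1/2) x^T Q x + c^T x + lambda^T (A x - b)
Stationarity (grad_x L = 0): Q x + c + A^T lambda = 0.
Primal feasibility: A x = b.

This gives the KKT block system:
  [ Q   A^T ] [ x     ]   [-c ]
  [ A    0  ] [ lambda ] = [ b ]

Solving the linear system:
  x*      = (2.4375, -0.4375, -1.5625)
  lambda* = (-25.75)
  f(x*)   = 50.9375

x* = (2.4375, -0.4375, -1.5625), lambda* = (-25.75)


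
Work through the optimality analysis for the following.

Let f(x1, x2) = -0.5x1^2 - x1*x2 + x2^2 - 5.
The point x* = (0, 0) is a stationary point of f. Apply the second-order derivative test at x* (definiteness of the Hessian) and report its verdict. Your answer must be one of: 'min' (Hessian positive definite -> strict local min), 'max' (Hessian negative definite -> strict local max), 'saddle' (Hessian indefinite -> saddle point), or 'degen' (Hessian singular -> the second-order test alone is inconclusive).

Compute the Hessian H = grad^2 f:
  H = [[-1, -1], [-1, 2]]
Verify stationarity: grad f(x*) = H x* + g = (0, 0).
Eigenvalues of H: -1.3028, 2.3028.
Eigenvalues have mixed signs, so H is indefinite -> x* is a saddle point.

saddle


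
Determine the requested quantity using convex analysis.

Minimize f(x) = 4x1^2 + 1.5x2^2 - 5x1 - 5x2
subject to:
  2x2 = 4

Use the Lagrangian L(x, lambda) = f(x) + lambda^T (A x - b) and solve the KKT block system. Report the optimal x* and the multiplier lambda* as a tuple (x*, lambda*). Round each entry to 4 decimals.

Form the Lagrangian:
  L(x, lambda) = (1/2) x^T Q x + c^T x + lambda^T (A x - b)
Stationarity (grad_x L = 0): Q x + c + A^T lambda = 0.
Primal feasibility: A x = b.

This gives the KKT block system:
  [ Q   A^T ] [ x     ]   [-c ]
  [ A    0  ] [ lambda ] = [ b ]

Solving the linear system:
  x*      = (0.625, 2)
  lambda* = (-0.5)
  f(x*)   = -5.5625

x* = (0.625, 2), lambda* = (-0.5)


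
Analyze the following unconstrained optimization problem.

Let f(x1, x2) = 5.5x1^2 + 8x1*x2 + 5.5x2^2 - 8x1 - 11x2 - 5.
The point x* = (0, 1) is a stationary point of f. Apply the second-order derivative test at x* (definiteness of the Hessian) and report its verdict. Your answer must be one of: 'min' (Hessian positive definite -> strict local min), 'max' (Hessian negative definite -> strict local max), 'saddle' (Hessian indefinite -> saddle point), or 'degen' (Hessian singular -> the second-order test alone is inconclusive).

Compute the Hessian H = grad^2 f:
  H = [[11, 8], [8, 11]]
Verify stationarity: grad f(x*) = H x* + g = (0, 0).
Eigenvalues of H: 3, 19.
Both eigenvalues > 0, so H is positive definite -> x* is a strict local min.

min


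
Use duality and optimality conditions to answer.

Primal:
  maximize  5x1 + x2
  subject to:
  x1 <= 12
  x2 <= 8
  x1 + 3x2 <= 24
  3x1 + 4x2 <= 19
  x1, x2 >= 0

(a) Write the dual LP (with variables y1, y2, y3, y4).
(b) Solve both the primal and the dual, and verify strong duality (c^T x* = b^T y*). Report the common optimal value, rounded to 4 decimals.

The standard primal-dual pair for 'max c^T x s.t. A x <= b, x >= 0' is:
  Dual:  min b^T y  s.t.  A^T y >= c,  y >= 0.

So the dual LP is:
  minimize  12y1 + 8y2 + 24y3 + 19y4
  subject to:
    y1 + y3 + 3y4 >= 5
    y2 + 3y3 + 4y4 >= 1
    y1, y2, y3, y4 >= 0

Solving the primal: x* = (6.3333, 0).
  primal value c^T x* = 31.6667.
Solving the dual: y* = (0, 0, 0, 1.6667).
  dual value b^T y* = 31.6667.
Strong duality: c^T x* = b^T y*. Confirmed.

31.6667


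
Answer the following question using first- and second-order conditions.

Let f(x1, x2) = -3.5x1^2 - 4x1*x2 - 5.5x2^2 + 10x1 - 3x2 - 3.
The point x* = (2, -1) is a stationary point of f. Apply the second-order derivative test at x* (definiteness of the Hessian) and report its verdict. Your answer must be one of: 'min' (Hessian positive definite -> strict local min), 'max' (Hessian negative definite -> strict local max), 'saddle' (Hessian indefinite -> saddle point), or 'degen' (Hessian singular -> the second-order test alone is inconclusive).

Compute the Hessian H = grad^2 f:
  H = [[-7, -4], [-4, -11]]
Verify stationarity: grad f(x*) = H x* + g = (0, 0).
Eigenvalues of H: -13.4721, -4.5279.
Both eigenvalues < 0, so H is negative definite -> x* is a strict local max.

max


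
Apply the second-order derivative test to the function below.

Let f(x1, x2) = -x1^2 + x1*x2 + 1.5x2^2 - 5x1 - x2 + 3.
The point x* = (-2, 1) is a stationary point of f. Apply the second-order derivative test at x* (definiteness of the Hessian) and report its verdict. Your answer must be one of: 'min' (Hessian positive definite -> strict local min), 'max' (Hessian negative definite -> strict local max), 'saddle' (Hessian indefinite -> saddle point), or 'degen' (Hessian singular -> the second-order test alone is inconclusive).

Compute the Hessian H = grad^2 f:
  H = [[-2, 1], [1, 3]]
Verify stationarity: grad f(x*) = H x* + g = (0, 0).
Eigenvalues of H: -2.1926, 3.1926.
Eigenvalues have mixed signs, so H is indefinite -> x* is a saddle point.

saddle


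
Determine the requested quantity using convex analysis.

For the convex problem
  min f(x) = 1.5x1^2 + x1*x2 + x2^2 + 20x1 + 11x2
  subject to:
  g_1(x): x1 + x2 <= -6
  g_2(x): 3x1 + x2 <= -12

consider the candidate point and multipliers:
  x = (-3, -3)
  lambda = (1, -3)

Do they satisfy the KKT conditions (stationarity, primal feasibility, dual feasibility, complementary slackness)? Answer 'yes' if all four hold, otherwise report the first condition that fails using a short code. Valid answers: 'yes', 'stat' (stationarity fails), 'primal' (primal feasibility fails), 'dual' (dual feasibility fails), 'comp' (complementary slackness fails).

Gradient of f: grad f(x) = Q x + c = (8, 2)
Constraint values g_i(x) = a_i^T x - b_i:
  g_1((-3, -3)) = 0
  g_2((-3, -3)) = 0
Stationarity residual: grad f(x) + sum_i lambda_i a_i = (0, 0)
  -> stationarity OK
Primal feasibility (all g_i <= 0): OK
Dual feasibility (all lambda_i >= 0): FAILS
Complementary slackness (lambda_i * g_i(x) = 0 for all i): OK

Verdict: the first failing condition is dual_feasibility -> dual.

dual


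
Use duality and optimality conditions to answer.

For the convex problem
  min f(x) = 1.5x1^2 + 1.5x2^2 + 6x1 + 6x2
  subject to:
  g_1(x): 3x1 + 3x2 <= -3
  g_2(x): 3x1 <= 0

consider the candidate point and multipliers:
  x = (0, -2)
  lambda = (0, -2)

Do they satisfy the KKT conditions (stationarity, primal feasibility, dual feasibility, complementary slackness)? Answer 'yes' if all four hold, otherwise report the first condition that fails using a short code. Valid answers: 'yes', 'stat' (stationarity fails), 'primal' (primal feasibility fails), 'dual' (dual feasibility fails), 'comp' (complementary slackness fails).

Gradient of f: grad f(x) = Q x + c = (6, 0)
Constraint values g_i(x) = a_i^T x - b_i:
  g_1((0, -2)) = -3
  g_2((0, -2)) = 0
Stationarity residual: grad f(x) + sum_i lambda_i a_i = (0, 0)
  -> stationarity OK
Primal feasibility (all g_i <= 0): OK
Dual feasibility (all lambda_i >= 0): FAILS
Complementary slackness (lambda_i * g_i(x) = 0 for all i): OK

Verdict: the first failing condition is dual_feasibility -> dual.

dual


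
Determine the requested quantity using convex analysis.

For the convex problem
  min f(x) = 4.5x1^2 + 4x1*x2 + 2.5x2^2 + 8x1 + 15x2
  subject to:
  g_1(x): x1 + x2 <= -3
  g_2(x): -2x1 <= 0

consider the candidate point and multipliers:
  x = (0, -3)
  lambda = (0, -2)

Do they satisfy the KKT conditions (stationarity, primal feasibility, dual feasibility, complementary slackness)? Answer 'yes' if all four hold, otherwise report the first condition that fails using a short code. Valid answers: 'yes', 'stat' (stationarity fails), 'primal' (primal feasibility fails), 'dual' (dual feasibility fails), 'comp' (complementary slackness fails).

Gradient of f: grad f(x) = Q x + c = (-4, 0)
Constraint values g_i(x) = a_i^T x - b_i:
  g_1((0, -3)) = 0
  g_2((0, -3)) = 0
Stationarity residual: grad f(x) + sum_i lambda_i a_i = (0, 0)
  -> stationarity OK
Primal feasibility (all g_i <= 0): OK
Dual feasibility (all lambda_i >= 0): FAILS
Complementary slackness (lambda_i * g_i(x) = 0 for all i): OK

Verdict: the first failing condition is dual_feasibility -> dual.

dual


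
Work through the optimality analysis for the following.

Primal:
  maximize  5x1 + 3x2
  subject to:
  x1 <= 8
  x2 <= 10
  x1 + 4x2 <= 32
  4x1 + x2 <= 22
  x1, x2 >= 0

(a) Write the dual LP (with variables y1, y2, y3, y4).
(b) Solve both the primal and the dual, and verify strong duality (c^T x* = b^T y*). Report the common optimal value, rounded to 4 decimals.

The standard primal-dual pair for 'max c^T x s.t. A x <= b, x >= 0' is:
  Dual:  min b^T y  s.t.  A^T y >= c,  y >= 0.

So the dual LP is:
  minimize  8y1 + 10y2 + 32y3 + 22y4
  subject to:
    y1 + y3 + 4y4 >= 5
    y2 + 4y3 + y4 >= 3
    y1, y2, y3, y4 >= 0

Solving the primal: x* = (3.7333, 7.0667).
  primal value c^T x* = 39.8667.
Solving the dual: y* = (0, 0, 0.4667, 1.1333).
  dual value b^T y* = 39.8667.
Strong duality: c^T x* = b^T y*. Confirmed.

39.8667


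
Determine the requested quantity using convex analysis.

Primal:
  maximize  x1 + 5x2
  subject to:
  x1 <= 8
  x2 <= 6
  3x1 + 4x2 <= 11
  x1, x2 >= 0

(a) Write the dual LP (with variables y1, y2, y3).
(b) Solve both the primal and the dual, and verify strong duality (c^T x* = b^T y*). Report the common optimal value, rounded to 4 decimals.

The standard primal-dual pair for 'max c^T x s.t. A x <= b, x >= 0' is:
  Dual:  min b^T y  s.t.  A^T y >= c,  y >= 0.

So the dual LP is:
  minimize  8y1 + 6y2 + 11y3
  subject to:
    y1 + 3y3 >= 1
    y2 + 4y3 >= 5
    y1, y2, y3 >= 0

Solving the primal: x* = (0, 2.75).
  primal value c^T x* = 13.75.
Solving the dual: y* = (0, 0, 1.25).
  dual value b^T y* = 13.75.
Strong duality: c^T x* = b^T y*. Confirmed.

13.75


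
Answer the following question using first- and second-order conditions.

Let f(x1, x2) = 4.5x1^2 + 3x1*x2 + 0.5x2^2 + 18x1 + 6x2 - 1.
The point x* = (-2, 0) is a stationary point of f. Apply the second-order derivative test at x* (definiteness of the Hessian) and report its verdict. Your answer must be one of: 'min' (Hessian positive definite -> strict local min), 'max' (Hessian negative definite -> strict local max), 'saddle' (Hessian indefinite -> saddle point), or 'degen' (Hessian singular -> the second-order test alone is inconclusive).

Compute the Hessian H = grad^2 f:
  H = [[9, 3], [3, 1]]
Verify stationarity: grad f(x*) = H x* + g = (0, 0).
Eigenvalues of H: 0, 10.
H has a zero eigenvalue (singular; positive semidefinite but not definite), so H is neither positive definite, negative definite, nor indefinite. The second-order test alone is inconclusive -> degen.
(Indeed, f is constant along the null direction of H through x*, so x* is not a strict local extremum.)

degen


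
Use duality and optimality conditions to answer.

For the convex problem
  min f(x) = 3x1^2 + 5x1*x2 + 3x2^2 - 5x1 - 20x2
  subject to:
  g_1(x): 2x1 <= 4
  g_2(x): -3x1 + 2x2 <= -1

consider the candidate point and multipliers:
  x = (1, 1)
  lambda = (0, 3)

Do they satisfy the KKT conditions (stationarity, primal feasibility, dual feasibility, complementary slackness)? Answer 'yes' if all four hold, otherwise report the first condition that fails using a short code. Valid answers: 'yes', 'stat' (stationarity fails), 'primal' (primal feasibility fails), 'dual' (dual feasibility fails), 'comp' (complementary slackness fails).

Gradient of f: grad f(x) = Q x + c = (6, -9)
Constraint values g_i(x) = a_i^T x - b_i:
  g_1((1, 1)) = -2
  g_2((1, 1)) = 0
Stationarity residual: grad f(x) + sum_i lambda_i a_i = (-3, -3)
  -> stationarity FAILS
Primal feasibility (all g_i <= 0): OK
Dual feasibility (all lambda_i >= 0): OK
Complementary slackness (lambda_i * g_i(x) = 0 for all i): OK

Verdict: the first failing condition is stationarity -> stat.

stat


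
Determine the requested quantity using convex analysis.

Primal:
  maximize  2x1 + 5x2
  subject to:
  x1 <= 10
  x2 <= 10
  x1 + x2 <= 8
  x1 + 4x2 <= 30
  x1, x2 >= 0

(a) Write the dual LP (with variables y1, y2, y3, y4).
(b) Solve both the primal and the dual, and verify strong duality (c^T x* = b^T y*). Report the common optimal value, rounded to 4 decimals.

The standard primal-dual pair for 'max c^T x s.t. A x <= b, x >= 0' is:
  Dual:  min b^T y  s.t.  A^T y >= c,  y >= 0.

So the dual LP is:
  minimize  10y1 + 10y2 + 8y3 + 30y4
  subject to:
    y1 + y3 + y4 >= 2
    y2 + y3 + 4y4 >= 5
    y1, y2, y3, y4 >= 0

Solving the primal: x* = (0.6667, 7.3333).
  primal value c^T x* = 38.
Solving the dual: y* = (0, 0, 1, 1).
  dual value b^T y* = 38.
Strong duality: c^T x* = b^T y*. Confirmed.

38


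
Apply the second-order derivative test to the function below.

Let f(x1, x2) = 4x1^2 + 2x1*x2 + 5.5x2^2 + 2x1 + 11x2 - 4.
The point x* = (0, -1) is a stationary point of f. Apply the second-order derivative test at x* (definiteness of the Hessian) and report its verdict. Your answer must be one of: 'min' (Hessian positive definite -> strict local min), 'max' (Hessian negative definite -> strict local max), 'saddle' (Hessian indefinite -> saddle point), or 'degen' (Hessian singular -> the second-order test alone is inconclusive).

Compute the Hessian H = grad^2 f:
  H = [[8, 2], [2, 11]]
Verify stationarity: grad f(x*) = H x* + g = (0, 0).
Eigenvalues of H: 7, 12.
Both eigenvalues > 0, so H is positive definite -> x* is a strict local min.

min


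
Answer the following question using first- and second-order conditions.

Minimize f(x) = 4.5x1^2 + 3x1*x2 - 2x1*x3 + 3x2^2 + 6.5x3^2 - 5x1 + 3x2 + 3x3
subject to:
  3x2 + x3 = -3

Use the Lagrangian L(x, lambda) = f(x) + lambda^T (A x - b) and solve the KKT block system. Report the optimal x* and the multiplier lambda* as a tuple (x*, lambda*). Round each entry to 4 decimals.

Form the Lagrangian:
  L(x, lambda) = (1/2) x^T Q x + c^T x + lambda^T (A x - b)
Stationarity (grad_x L = 0): Q x + c + A^T lambda = 0.
Primal feasibility: A x = b.

This gives the KKT block system:
  [ Q   A^T ] [ x     ]   [-c ]
  [ A    0  ] [ lambda ] = [ b ]

Solving the linear system:
  x*      = (0.8538, -0.9649, -0.1053)
  lambda* = (0.076)
  f(x*)   = -3.6257

x* = (0.8538, -0.9649, -0.1053), lambda* = (0.076)


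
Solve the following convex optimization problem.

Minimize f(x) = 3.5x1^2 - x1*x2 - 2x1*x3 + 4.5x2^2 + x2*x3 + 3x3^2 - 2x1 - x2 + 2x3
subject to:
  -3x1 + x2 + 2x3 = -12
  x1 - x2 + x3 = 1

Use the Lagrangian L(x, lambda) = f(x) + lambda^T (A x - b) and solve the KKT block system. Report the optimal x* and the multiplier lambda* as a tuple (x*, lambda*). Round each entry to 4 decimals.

Form the Lagrangian:
  L(x, lambda) = (1/2) x^T Q x + c^T x + lambda^T (A x - b)
Stationarity (grad_x L = 0): Q x + c + A^T lambda = 0.
Primal feasibility: A x = b.

This gives the KKT block system:
  [ Q   A^T ] [ x     ]   [-c ]
  [ A    0  ] [ lambda ] = [ b ]

Solving the linear system:
  x*      = (2.7266, -0.1223, -1.8489)
  lambda* = (7.1151, 0.4388)
  f(x*)   = 37.9568

x* = (2.7266, -0.1223, -1.8489), lambda* = (7.1151, 0.4388)
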